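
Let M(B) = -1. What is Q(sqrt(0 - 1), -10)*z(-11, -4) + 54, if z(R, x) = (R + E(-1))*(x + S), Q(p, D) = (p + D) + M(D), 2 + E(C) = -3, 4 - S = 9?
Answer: -1530 + 144*I ≈ -1530.0 + 144.0*I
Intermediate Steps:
S = -5 (S = 4 - 1*9 = 4 - 9 = -5)
E(C) = -5 (E(C) = -2 - 3 = -5)
Q(p, D) = -1 + D + p (Q(p, D) = (p + D) - 1 = (D + p) - 1 = -1 + D + p)
z(R, x) = (-5 + R)*(-5 + x) (z(R, x) = (R - 5)*(x - 5) = (-5 + R)*(-5 + x))
Q(sqrt(0 - 1), -10)*z(-11, -4) + 54 = (-1 - 10 + sqrt(0 - 1))*(25 - 5*(-11) - 5*(-4) - 11*(-4)) + 54 = (-1 - 10 + sqrt(-1))*(25 + 55 + 20 + 44) + 54 = (-1 - 10 + I)*144 + 54 = (-11 + I)*144 + 54 = (-1584 + 144*I) + 54 = -1530 + 144*I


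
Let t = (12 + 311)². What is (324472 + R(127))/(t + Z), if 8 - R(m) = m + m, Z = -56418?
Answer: 324226/47911 ≈ 6.7673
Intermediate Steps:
R(m) = 8 - 2*m (R(m) = 8 - (m + m) = 8 - 2*m)
t = 104329 (t = 323² = 104329)
(324472 + R(127))/(t + Z) = (324472 + (8 - 2*127))/(104329 - 56418) = (324472 + (8 - 254))/47911 = (324472 - 246)*(1/47911) = 324226*(1/47911) = 324226/47911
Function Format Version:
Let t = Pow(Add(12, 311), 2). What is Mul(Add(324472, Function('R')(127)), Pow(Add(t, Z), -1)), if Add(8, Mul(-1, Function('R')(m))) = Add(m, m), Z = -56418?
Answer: Rational(324226, 47911) ≈ 6.7673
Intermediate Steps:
Function('R')(m) = Add(8, Mul(-2, m)) (Function('R')(m) = Add(8, Mul(-1, Add(m, m))) = Add(8, Mul(-1, Mul(2, m))) = Add(8, Mul(-2, m)))
t = 104329 (t = Pow(323, 2) = 104329)
Mul(Add(324472, Function('R')(127)), Pow(Add(t, Z), -1)) = Mul(Add(324472, Add(8, Mul(-2, 127))), Pow(Add(104329, -56418), -1)) = Mul(Add(324472, Add(8, -254)), Pow(47911, -1)) = Mul(Add(324472, -246), Rational(1, 47911)) = Mul(324226, Rational(1, 47911)) = Rational(324226, 47911)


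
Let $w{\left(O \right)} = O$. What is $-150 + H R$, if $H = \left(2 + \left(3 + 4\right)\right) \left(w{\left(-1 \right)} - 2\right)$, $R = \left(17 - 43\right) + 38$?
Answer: $-474$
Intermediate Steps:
$R = 12$ ($R = -26 + 38 = 12$)
$H = -27$ ($H = \left(2 + \left(3 + 4\right)\right) \left(-1 - 2\right) = \left(2 + 7\right) \left(-3\right) = 9 \left(-3\right) = -27$)
$-150 + H R = -150 - 324 = -474$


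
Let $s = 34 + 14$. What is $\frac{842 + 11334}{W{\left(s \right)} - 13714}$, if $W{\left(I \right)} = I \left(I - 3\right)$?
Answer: $- \frac{6088}{5777} \approx -1.0538$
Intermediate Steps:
$s = 48$
$W{\left(I \right)} = I \left(-3 + I\right)$
$\frac{842 + 11334}{W{\left(s \right)} - 13714} = \frac{842 + 11334}{48 \left(-3 + 48\right) - 13714} = \frac{12176}{48 \cdot 45 - 13714} = \frac{12176}{2160 - 13714} = \frac{12176}{-11554} = 12176 \left(- \frac{1}{11554}\right) = - \frac{6088}{5777}$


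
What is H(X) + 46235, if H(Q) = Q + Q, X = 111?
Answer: 46457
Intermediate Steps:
H(Q) = 2*Q
H(X) + 46235 = 2*111 + 46235 = 222 + 46235 = 46457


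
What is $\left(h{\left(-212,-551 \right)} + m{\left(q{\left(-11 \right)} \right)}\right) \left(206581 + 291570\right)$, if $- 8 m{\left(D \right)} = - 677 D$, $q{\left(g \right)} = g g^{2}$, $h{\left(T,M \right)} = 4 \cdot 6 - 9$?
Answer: $- \frac{448817612017}{8} \approx -5.6102 \cdot 10^{10}$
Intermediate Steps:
$h{\left(T,M \right)} = 15$ ($h{\left(T,M \right)} = 24 - 9 = 15$)
$q{\left(g \right)} = g^{3}$
$m{\left(D \right)} = \frac{677 D}{8}$ ($m{\left(D \right)} = - \frac{\left(-677\right) D}{8} = \frac{677 D}{8}$)
$\left(h{\left(-212,-551 \right)} + m{\left(q{\left(-11 \right)} \right)}\right) \left(206581 + 291570\right) = \left(15 + \frac{677 \left(-11\right)^{3}}{8}\right) \left(206581 + 291570\right) = \left(15 + \frac{677}{8} \left(-1331\right)\right) 498151 = \left(15 - \frac{901087}{8}\right) 498151 = \left(- \frac{900967}{8}\right) 498151 = - \frac{448817612017}{8}$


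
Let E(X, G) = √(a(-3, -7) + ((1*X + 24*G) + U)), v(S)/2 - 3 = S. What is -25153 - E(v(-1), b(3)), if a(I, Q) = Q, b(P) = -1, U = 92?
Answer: -25153 - √65 ≈ -25161.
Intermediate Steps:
v(S) = 6 + 2*S
E(X, G) = √(85 + X + 24*G) (E(X, G) = √(-7 + ((1*X + 24*G) + 92)) = √(-7 + ((X + 24*G) + 92)) = √(-7 + (92 + X + 24*G)) = √(85 + X + 24*G))
-25153 - E(v(-1), b(3)) = -25153 - √(85 + (6 + 2*(-1)) + 24*(-1)) = -25153 - √(85 + (6 - 2) - 24) = -25153 - √(85 + 4 - 24) = -25153 - √65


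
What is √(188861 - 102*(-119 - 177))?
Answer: √219053 ≈ 468.03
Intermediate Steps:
√(188861 - 102*(-119 - 177)) = √(188861 - 102*(-296)) = √(188861 + 30192) = √219053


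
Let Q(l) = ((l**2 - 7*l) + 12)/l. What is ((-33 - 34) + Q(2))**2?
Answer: 4356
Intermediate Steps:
Q(l) = (12 + l**2 - 7*l)/l
((-33 - 34) + Q(2))**2 = ((-33 - 34) + (-7 + 2 + 12/2))**2 = (-67 + (-7 + 2 + 12*(1/2)))**2 = (-67 + (-7 + 2 + 6))**2 = (-67 + 1)**2 = (-66)**2 = 4356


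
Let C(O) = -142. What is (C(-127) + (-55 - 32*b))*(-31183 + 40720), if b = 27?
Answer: -10118757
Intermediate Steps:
(C(-127) + (-55 - 32*b))*(-31183 + 40720) = (-142 + (-55 - 32*27))*(-31183 + 40720) = (-142 + (-55 - 864))*9537 = (-142 - 919)*9537 = -1061*9537 = -10118757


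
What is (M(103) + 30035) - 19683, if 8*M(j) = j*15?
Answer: 84361/8 ≈ 10545.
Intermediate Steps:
M(j) = 15*j/8 (M(j) = (j*15)/8 = (15*j)/8 = 15*j/8)
(M(103) + 30035) - 19683 = ((15/8)*103 + 30035) - 19683 = (1545/8 + 30035) - 19683 = 241825/8 - 19683 = 84361/8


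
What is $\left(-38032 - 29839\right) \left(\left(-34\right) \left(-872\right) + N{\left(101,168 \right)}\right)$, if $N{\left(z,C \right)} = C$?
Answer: $-2023641736$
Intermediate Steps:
$\left(-38032 - 29839\right) \left(\left(-34\right) \left(-872\right) + N{\left(101,168 \right)}\right) = \left(-38032 - 29839\right) \left(\left(-34\right) \left(-872\right) + 168\right) = - 67871 \left(29648 + 168\right) = \left(-67871\right) 29816 = -2023641736$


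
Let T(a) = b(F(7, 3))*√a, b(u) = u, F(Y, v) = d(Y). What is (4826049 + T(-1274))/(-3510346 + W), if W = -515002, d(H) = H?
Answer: -4826049/4025348 - 49*I*√26/4025348 ≈ -1.1989 - 6.207e-5*I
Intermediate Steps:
F(Y, v) = Y
T(a) = 7*√a
(4826049 + T(-1274))/(-3510346 + W) = (4826049 + 7*√(-1274))/(-3510346 - 515002) = (4826049 + 7*(7*I*√26))/(-4025348) = (4826049 + 49*I*√26)*(-1/4025348) = -4826049/4025348 - 49*I*√26/4025348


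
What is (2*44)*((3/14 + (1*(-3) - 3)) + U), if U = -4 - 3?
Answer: -7876/7 ≈ -1125.1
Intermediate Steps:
U = -7
(2*44)*((3/14 + (1*(-3) - 3)) + U) = (2*44)*((3/14 + (1*(-3) - 3)) - 7) = 88*((3*(1/14) + (-3 - 3)) - 7) = 88*((3/14 - 6) - 7) = 88*(-81/14 - 7) = 88*(-179/14) = -7876/7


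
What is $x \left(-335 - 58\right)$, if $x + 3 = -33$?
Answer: $14148$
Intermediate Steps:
$x = -36$ ($x = -3 - 33 = -36$)
$x \left(-335 - 58\right) = - 36 \left(-335 - 58\right) = \left(-36\right) \left(-393\right) = 14148$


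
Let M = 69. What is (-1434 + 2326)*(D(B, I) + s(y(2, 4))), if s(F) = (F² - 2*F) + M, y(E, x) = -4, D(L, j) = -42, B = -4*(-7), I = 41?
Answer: 45492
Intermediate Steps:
B = 28
s(F) = 69 + F² - 2*F (s(F) = (F² - 2*F) + 69 = 69 + F² - 2*F)
(-1434 + 2326)*(D(B, I) + s(y(2, 4))) = (-1434 + 2326)*(-42 + (69 + (-4)² - 2*(-4))) = 892*(-42 + (69 + 16 + 8)) = 892*(-42 + 93) = 892*51 = 45492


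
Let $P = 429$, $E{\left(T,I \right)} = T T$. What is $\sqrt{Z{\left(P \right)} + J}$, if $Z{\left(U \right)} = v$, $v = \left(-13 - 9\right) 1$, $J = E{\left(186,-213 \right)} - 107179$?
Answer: $i \sqrt{72605} \approx 269.45 i$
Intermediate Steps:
$E{\left(T,I \right)} = T^{2}$
$J = -72583$ ($J = 186^{2} - 107179 = 34596 - 107179 = -72583$)
$v = -22$ ($v = \left(-22\right) 1 = -22$)
$Z{\left(U \right)} = -22$
$\sqrt{Z{\left(P \right)} + J} = \sqrt{-22 - 72583} = \sqrt{-72605} = i \sqrt{72605}$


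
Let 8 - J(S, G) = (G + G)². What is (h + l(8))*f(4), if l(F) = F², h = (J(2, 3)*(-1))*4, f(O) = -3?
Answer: -528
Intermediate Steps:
J(S, G) = 8 - 4*G² (J(S, G) = 8 - (G + G)² = 8 - (2*G)² = 8 - 4*G²)
h = 112 (h = ((8 - 4*3²)*(-1))*4 = ((8 - 4*9)*(-1))*4 = ((8 - 36)*(-1))*4 = -28*(-1)*4 = 28*4 = 112)
(h + l(8))*f(4) = (112 + 8²)*(-3) = (112 + 64)*(-3) = 176*(-3) = -528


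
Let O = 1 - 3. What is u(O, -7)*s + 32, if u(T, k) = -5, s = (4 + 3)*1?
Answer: -3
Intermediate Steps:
O = -2
s = 7 (s = 7*1 = 7)
u(O, -7)*s + 32 = -5*7 + 32 = -35 + 32 = -3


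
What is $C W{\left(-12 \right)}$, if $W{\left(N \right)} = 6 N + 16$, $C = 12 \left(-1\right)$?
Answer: $672$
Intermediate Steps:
$C = -12$
$W{\left(N \right)} = 16 + 6 N$
$C W{\left(-12 \right)} = - 12 \left(16 + 6 \left(-12\right)\right) = - 12 \left(16 - 72\right) = \left(-12\right) \left(-56\right) = 672$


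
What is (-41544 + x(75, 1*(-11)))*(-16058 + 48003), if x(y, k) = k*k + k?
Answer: -1323609130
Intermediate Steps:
x(y, k) = k + k**2 (x(y, k) = k**2 + k = k + k**2)
(-41544 + x(75, 1*(-11)))*(-16058 + 48003) = (-41544 + (1*(-11))*(1 + 1*(-11)))*(-16058 + 48003) = (-41544 - 11*(1 - 11))*31945 = (-41544 - 11*(-10))*31945 = (-41544 + 110)*31945 = -41434*31945 = -1323609130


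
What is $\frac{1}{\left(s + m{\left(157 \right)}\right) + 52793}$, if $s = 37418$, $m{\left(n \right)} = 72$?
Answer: $\frac{1}{90283} \approx 1.1076 \cdot 10^{-5}$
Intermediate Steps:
$\frac{1}{\left(s + m{\left(157 \right)}\right) + 52793} = \frac{1}{\left(37418 + 72\right) + 52793} = \frac{1}{37490 + 52793} = \frac{1}{90283}$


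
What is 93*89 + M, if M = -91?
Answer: 8186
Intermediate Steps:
93*89 + M = 93*89 - 91 = 8277 - 91 = 8186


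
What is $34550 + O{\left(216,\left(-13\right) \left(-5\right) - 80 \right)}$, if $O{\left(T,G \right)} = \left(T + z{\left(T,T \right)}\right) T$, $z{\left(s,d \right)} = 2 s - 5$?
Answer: $173438$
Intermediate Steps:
$z{\left(s,d \right)} = -5 + 2 s$
$O{\left(T,G \right)} = T \left(-5 + 3 T\right)$ ($O{\left(T,G \right)} = \left(T + \left(-5 + 2 T\right)\right) T = \left(-5 + 3 T\right) T = T \left(-5 + 3 T\right)$)
$34550 + O{\left(216,\left(-13\right) \left(-5\right) - 80 \right)} = 34550 + 216 \left(-5 + 3 \cdot 216\right) = 34550 + 216 \left(-5 + 648\right) = 34550 + 216 \cdot 643 = 34550 + 138888 = 173438$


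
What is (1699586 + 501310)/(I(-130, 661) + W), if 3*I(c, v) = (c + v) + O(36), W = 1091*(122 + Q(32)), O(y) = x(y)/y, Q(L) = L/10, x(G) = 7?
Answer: 1188483840/73855943 ≈ 16.092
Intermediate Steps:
Q(L) = L/10 (Q(L) = L*(⅒) = L/10)
O(y) = 7/y
W = 682966/5 (W = 1091*(122 + (⅒)*32) = 1091*(122 + 16/5) = 1091*(626/5) = 682966/5 ≈ 1.3659e+5)
I(c, v) = 7/108 + c/3 + v/3 (I(c, v) = ((c + v) + 7/36)/3 = (7/36 + c + v)/3 = 7/108 + c/3 + v/3)
(1699586 + 501310)/(I(-130, 661) + W) = (1699586 + 501310)/((7/108 + (⅓)*(-130) + (⅓)*661) + 682966/5) = 2200896/((7/108 - 130/3 + 661/3) + 682966/5) = 2200896/(19123/108 + 682966/5) = 2200896/(73855943/540) = 2200896*(540/73855943) = 1188483840/73855943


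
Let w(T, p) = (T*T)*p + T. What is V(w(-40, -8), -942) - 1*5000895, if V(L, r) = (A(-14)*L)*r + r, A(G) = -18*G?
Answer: 3043008723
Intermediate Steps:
w(T, p) = T + p*T² (w(T, p) = T²*p + T = p*T² + T = T + p*T²)
V(L, r) = r + 252*L*r (V(L, r) = ((-18*(-14))*L)*r + r = (252*L)*r + r = 252*L*r + r = r + 252*L*r)
V(w(-40, -8), -942) - 1*5000895 = -942*(1 + 252*(-40*(1 - 40*(-8)))) - 1*5000895 = -942*(1 + 252*(-40*(1 + 320))) - 5000895 = -942*(1 + 252*(-40*321)) - 5000895 = -942*(1 + 252*(-12840)) - 5000895 = -942*(1 - 3235680) - 5000895 = -942*(-3235679) - 5000895 = 3048009618 - 5000895 = 3043008723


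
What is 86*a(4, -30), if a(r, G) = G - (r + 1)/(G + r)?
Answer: -33325/13 ≈ -2563.5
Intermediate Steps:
a(r, G) = G - (1 + r)/(G + r)
86*a(4, -30) = 86*((-1 + (-30)**2 - 1*4 - 30*4)/(-30 + 4)) = 86*((-1 + 900 - 4 - 120)/(-26)) = 86*(-1/26*775) = 86*(-775/26) = -33325/13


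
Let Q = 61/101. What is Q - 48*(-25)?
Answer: 121261/101 ≈ 1200.6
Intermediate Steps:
Q = 61/101 (Q = 61*(1/101) = 61/101 ≈ 0.60396)
Q - 48*(-25) = 61/101 - 48*(-25) = 61/101 + 1200 = 121261/101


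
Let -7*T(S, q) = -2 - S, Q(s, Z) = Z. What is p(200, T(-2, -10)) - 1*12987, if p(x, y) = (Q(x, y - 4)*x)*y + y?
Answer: -12987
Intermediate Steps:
T(S, q) = 2/7 + S/7 (T(S, q) = -(-2 - S)/7 = 2/7 + S/7)
p(x, y) = y + x*y*(-4 + y) (p(x, y) = ((y - 4)*x)*y + y = ((-4 + y)*x)*y + y = (x*(-4 + y))*y + y = x*y*(-4 + y) + y = y + x*y*(-4 + y))
p(200, T(-2, -10)) - 1*12987 = (2/7 + (1/7)*(-2))*(1 + 200*(-4 + (2/7 + (1/7)*(-2)))) - 1*12987 = (2/7 - 2/7)*(1 + 200*(-4 + (2/7 - 2/7))) - 12987 = 0*(1 + 200*(-4 + 0)) - 12987 = 0*(1 + 200*(-4)) - 12987 = 0*(1 - 800) - 12987 = 0*(-799) - 12987 = 0 - 12987 = -12987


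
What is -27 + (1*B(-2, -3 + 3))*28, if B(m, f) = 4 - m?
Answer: 141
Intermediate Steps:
-27 + (1*B(-2, -3 + 3))*28 = -27 + (1*(4 - 1*(-2)))*28 = -27 + (1*(4 + 2))*28 = -27 + (1*6)*28 = -27 + 6*28 = -27 + 168 = 141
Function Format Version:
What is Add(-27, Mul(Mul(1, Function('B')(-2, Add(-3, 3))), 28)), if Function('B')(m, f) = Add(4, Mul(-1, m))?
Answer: 141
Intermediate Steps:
Add(-27, Mul(Mul(1, Function('B')(-2, Add(-3, 3))), 28)) = Add(-27, Mul(Mul(1, Add(4, Mul(-1, -2))), 28)) = Add(-27, Mul(Mul(1, Add(4, 2)), 28)) = Add(-27, Mul(Mul(1, 6), 28)) = Add(-27, Mul(6, 28)) = Add(-27, 168) = 141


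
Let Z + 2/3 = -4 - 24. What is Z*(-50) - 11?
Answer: 4267/3 ≈ 1422.3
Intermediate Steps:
Z = -86/3 (Z = -⅔ + (-4 - 24) = -⅔ - 28 = -86/3 ≈ -28.667)
Z*(-50) - 11 = -86/3*(-50) - 11 = 4300/3 - 11 = 4267/3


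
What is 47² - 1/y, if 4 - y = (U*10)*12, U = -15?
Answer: 3985035/1804 ≈ 2209.0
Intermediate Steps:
y = 1804 (y = 4 - (-15*10)*12 = 4 - (-150)*12 = 4 - 1*(-1800) = 4 + 1800 = 1804)
47² - 1/y = 47² - 1/1804 = 2209 - 1*1/1804 = 2209 - 1/1804 = 3985035/1804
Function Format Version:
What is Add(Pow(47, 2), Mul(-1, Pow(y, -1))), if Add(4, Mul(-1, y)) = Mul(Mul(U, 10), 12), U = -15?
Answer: Rational(3985035, 1804) ≈ 2209.0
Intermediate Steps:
y = 1804 (y = Add(4, Mul(-1, Mul(Mul(-15, 10), 12))) = Add(4, Mul(-1, Mul(-150, 12))) = Add(4, Mul(-1, -1800)) = Add(4, 1800) = 1804)
Add(Pow(47, 2), Mul(-1, Pow(y, -1))) = Add(Pow(47, 2), Mul(-1, Pow(1804, -1))) = Add(2209, Mul(-1, Rational(1, 1804))) = Add(2209, Rational(-1, 1804)) = Rational(3985035, 1804)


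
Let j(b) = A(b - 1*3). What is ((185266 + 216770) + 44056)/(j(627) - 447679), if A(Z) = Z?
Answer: -446092/447055 ≈ -0.99785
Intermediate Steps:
j(b) = -3 + b (j(b) = b - 1*3 = b - 3 = -3 + b)
((185266 + 216770) + 44056)/(j(627) - 447679) = ((185266 + 216770) + 44056)/((-3 + 627) - 447679) = (402036 + 44056)/(624 - 447679) = 446092/(-447055) = 446092*(-1/447055) = -446092/447055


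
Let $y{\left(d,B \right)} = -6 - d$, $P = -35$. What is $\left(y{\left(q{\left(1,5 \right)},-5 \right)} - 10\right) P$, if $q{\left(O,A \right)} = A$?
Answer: $735$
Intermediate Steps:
$\left(y{\left(q{\left(1,5 \right)},-5 \right)} - 10\right) P = \left(\left(-6 - 5\right) - 10\right) \left(-35\right) = \left(-11 - 10\right) \left(-35\right) = \left(-21\right) \left(-35\right) = 735$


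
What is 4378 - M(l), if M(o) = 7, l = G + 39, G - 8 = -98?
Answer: 4371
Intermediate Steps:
G = -90 (G = 8 - 98 = -90)
l = -51 (l = -90 + 39 = -51)
4378 - M(l) = 4378 - 1*7 = 4378 - 7 = 4371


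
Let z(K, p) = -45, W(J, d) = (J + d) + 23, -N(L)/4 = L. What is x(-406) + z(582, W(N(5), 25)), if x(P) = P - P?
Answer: -45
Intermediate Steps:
N(L) = -4*L
W(J, d) = 23 + J + d
x(P) = 0
x(-406) + z(582, W(N(5), 25)) = 0 - 45 = -45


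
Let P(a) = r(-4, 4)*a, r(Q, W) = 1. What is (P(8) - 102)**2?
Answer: 8836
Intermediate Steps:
P(a) = a (P(a) = 1*a = a)
(P(8) - 102)**2 = (8 - 102)**2 = (-94)**2 = 8836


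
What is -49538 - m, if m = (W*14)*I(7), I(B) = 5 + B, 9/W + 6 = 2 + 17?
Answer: -645506/13 ≈ -49654.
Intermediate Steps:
W = 9/13 (W = 9/(-6 + (2 + 17)) = 9/(-6 + 19) = 9/13 ≈ 0.69231)
m = 1512/13 (m = ((9/13)*14)*(5 + 7) = (126/13)*12 = 1512/13 ≈ 116.31)
-49538 - m = -49538 - 1*1512/13 = -49538 - 1512/13 = -645506/13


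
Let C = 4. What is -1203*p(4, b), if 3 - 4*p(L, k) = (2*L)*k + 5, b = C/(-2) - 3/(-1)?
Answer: 6015/2 ≈ 3007.5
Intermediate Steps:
b = 1 (b = 4/(-2) - 3/(-1) = 4*(-1/2) - 3*(-1) = -2 + 3 = 1)
p(L, k) = -1/2 - L*k/2 (p(L, k) = 3/4 - ((2*L)*k + 5)/4 = 3/4 - (2*L*k + 5)/4 = 3/4 - (5 + 2*L*k)/4 = 3/4 + (-5/4 - L*k/2) = -1/2 - L*k/2)
-1203*p(4, b) = -1203*(-1/2 - 1/2*4*1) = -1203*(-1/2 - 2) = -1203*(-5/2) = 6015/2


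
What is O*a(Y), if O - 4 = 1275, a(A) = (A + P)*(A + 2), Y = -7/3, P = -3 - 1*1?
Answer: 24301/9 ≈ 2700.1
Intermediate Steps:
P = -4 (P = -3 - 1 = -4)
Y = -7/3 (Y = -7*⅓ = -7/3 ≈ -2.3333)
a(A) = (-4 + A)*(2 + A) (a(A) = (A - 4)*(A + 2) = (-4 + A)*(2 + A))
O = 1279 (O = 4 + 1275 = 1279)
O*a(Y) = 1279*(-8 + (-7/3)² - 2*(-7/3)) = 1279*(-8 + 49/9 + 14/3) = 1279*(19/9) = 24301/9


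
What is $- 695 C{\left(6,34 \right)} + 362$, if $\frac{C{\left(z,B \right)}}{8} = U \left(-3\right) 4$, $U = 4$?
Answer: $267242$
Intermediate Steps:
$C{\left(z,B \right)} = -384$ ($C{\left(z,B \right)} = 8 \cdot 4 \left(-3\right) 4 = 8 \left(\left(-12\right) 4\right) = 8 \left(-48\right) = -384$)
$- 695 C{\left(6,34 \right)} + 362 = \left(-695\right) \left(-384\right) + 362 = 266880 + 362 = 267242$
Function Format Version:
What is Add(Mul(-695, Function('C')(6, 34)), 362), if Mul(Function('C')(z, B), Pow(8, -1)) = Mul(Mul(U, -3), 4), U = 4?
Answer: 267242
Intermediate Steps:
Function('C')(z, B) = -384 (Function('C')(z, B) = Mul(8, Mul(Mul(4, -3), 4)) = Mul(8, Mul(-12, 4)) = Mul(8, -48) = -384)
Add(Mul(-695, Function('C')(6, 34)), 362) = Add(Mul(-695, -384), 362) = Add(266880, 362) = 267242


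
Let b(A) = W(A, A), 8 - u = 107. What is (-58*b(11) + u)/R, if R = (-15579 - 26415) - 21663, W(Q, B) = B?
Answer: 67/5787 ≈ 0.011578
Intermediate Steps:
u = -99 (u = 8 - 1*107 = 8 - 107 = -99)
b(A) = A
R = -63657 (R = -41994 - 21663 = -63657)
(-58*b(11) + u)/R = (-58*11 - 99)/(-63657) = (-638 - 99)*(-1/63657) = -737*(-1/63657) = 67/5787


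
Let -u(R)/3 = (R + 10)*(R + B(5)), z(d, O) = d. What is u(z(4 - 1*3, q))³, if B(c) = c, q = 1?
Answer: -7762392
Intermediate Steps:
u(R) = -3*(5 + R)*(10 + R) (u(R) = -3*(R + 10)*(R + 5) = -3*(10 + R)*(5 + R) = -3*(5 + R)*(10 + R))
u(z(4 - 1*3, q))³ = (-150 - 45*(4 - 1*3) - 3*(4 - 1*3)²)³ = (-150 - 45*(4 - 3) - 3*(4 - 3)²)³ = (-150 - 45*1 - 3*1²)³ = (-150 - 45 - 3*1)³ = (-150 - 45 - 3)³ = (-198)³ = -7762392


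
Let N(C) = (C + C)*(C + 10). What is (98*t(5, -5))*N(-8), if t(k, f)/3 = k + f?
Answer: 0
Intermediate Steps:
t(k, f) = 3*f + 3*k (t(k, f) = 3*(k + f) = 3*(f + k) = 3*f + 3*k)
N(C) = 2*C*(10 + C) (N(C) = (2*C)*(10 + C) = 2*C*(10 + C))
(98*t(5, -5))*N(-8) = (98*(3*(-5) + 3*5))*(2*(-8)*(10 - 8)) = (98*(-15 + 15))*(2*(-8)*2) = (98*0)*(-32) = 0*(-32) = 0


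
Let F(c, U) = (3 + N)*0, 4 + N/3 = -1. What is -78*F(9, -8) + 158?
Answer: 158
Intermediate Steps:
N = -15 (N = -12 + 3*(-1) = -12 - 3 = -15)
F(c, U) = 0 (F(c, U) = (3 - 15)*0 = -12*0 = 0)
-78*F(9, -8) + 158 = -78*0 + 158 = 0 + 158 = 158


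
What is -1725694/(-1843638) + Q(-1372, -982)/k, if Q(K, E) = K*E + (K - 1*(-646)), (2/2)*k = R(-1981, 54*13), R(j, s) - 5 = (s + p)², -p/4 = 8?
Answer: 180959724213/45978795355 ≈ 3.9357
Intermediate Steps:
p = -32 (p = -4*8 = -32)
R(j, s) = 5 + (-32 + s)² (R(j, s) = 5 + (s - 32)² = 5 + (-32 + s)²)
k = 448905 (k = 5 + (-32 + 54*13)² = 5 + (-32 + 702)² = 5 + 670² = 5 + 448900 = 448905)
Q(K, E) = 646 + K + E*K (Q(K, E) = E*K + (K + 646) = E*K + (646 + K) = 646 + K + E*K)
-1725694/(-1843638) + Q(-1372, -982)/k = -1725694/(-1843638) + (646 - 1372 - 982*(-1372))/448905 = -1725694*(-1/1843638) + (646 - 1372 + 1347304)*(1/448905) = 862847/921819 + 1346578*(1/448905) = 862847/921819 + 1346578/448905 = 180959724213/45978795355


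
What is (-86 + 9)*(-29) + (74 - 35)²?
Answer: 3754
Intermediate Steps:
(-86 + 9)*(-29) + (74 - 35)² = -77*(-29) + 39² = 2233 + 1521 = 3754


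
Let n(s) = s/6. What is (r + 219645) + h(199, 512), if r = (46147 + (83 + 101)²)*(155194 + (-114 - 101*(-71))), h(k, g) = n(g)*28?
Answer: 38942366362/3 ≈ 1.2981e+10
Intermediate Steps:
n(s) = s/6 (n(s) = s*(⅙) = s/6)
h(k, g) = 14*g/3 (h(k, g) = (g/6)*28 = 14*g/3)
r = 12980566753 (r = (46147 + 184²)*(155194 + (-114 + 7171)) = (46147 + 33856)*(155194 + 7057) = 80003*162251 = 12980566753)
(r + 219645) + h(199, 512) = (12980566753 + 219645) + (14/3)*512 = 12980786398 + 7168/3 = 38942366362/3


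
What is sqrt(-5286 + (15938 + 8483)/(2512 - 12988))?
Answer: I*sqrt(16121562087)/1746 ≈ 72.721*I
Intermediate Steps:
sqrt(-5286 + (15938 + 8483)/(2512 - 12988)) = sqrt(-5286 + 24421/(-10476)) = sqrt(-5286 + 24421*(-1/10476)) = sqrt(-5286 - 24421/10476) = sqrt(-55400557/10476) = I*sqrt(16121562087)/1746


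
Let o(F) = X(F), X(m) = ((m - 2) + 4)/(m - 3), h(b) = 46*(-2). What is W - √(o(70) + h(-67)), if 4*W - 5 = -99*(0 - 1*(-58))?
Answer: -5737/4 - 2*I*√102041/67 ≈ -1434.3 - 9.5355*I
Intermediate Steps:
h(b) = -92
W = -5737/4 (W = 5/4 + (-99*(0 - 1*(-58)))/4 = 5/4 + (-99*(0 + 58))/4 = 5/4 + (-99*58)/4 = 5/4 + (¼)*(-5742) = 5/4 - 2871/2 = -5737/4 ≈ -1434.3)
X(m) = (2 + m)/(-3 + m) (X(m) = ((-2 + m) + 4)/(-3 + m) = (2 + m)/(-3 + m))
o(F) = (2 + F)/(-3 + F)
W - √(o(70) + h(-67)) = -5737/4 - √((2 + 70)/(-3 + 70) - 92) = -5737/4 - √(72/67 - 92) = -5737/4 - √(-6092/67) = -5737/4 - 2*I*√102041/67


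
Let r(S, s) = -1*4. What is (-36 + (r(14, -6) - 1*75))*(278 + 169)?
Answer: -51405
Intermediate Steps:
r(S, s) = -4
(-36 + (r(14, -6) - 1*75))*(278 + 169) = (-36 + (-4 - 1*75))*(278 + 169) = (-36 + (-4 - 75))*447 = (-36 - 79)*447 = -115*447 = -51405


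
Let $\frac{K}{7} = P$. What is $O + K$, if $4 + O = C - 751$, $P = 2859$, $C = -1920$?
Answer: $17338$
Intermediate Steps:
$K = 20013$ ($K = 7 \cdot 2859 = 20013$)
$O = -2675$ ($O = -4 - 2671 = -2675$)
$O + K = -2675 + 20013 = 17338$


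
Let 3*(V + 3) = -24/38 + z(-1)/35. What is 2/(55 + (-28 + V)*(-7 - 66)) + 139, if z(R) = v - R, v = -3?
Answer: 323722153/2328922 ≈ 139.00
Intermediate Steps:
z(R) = -3 - R
V = -6443/1995 (V = -3 + (-24/38 + (-3 - 1*(-1))/35)/3 = -3 + (-24*1/38 + (-3 + 1)*(1/35))/3 = -3 + (-12/19 - 2*1/35)/3 = -3 + (-12/19 - 2/35)/3 = -3 + (⅓)*(-458/665) = -3 - 458/1995 = -6443/1995 ≈ -3.2296)
2/(55 + (-28 + V)*(-7 - 66)) + 139 = 2/(55 + (-28 - 6443/1995)*(-7 - 66)) + 139 = 2/(55 - 62303/1995*(-73)) + 139 = 2/(55 + 4548119/1995) + 139 = 2/(4657844/1995) + 139 = 2*(1995/4657844) + 139 = 1995/2328922 + 139 = 323722153/2328922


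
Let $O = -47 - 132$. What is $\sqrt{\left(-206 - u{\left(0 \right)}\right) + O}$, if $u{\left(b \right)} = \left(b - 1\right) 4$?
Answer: $i \sqrt{381} \approx 19.519 i$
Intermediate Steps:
$u{\left(b \right)} = -4 + 4 b$ ($u{\left(b \right)} = \left(-1 + b\right) 4 = -4 + 4 b$)
$O = -179$
$\sqrt{\left(-206 - u{\left(0 \right)}\right) + O} = \sqrt{\left(-206 - \left(-4 + 4 \cdot 0\right)\right) - 179} = \sqrt{\left(-206 - \left(-4 + 0\right)\right) - 179} = \sqrt{\left(-206 - -4\right) - 179} = \sqrt{\left(-206 + 4\right) - 179} = \sqrt{-202 - 179} = \sqrt{-381} = i \sqrt{381}$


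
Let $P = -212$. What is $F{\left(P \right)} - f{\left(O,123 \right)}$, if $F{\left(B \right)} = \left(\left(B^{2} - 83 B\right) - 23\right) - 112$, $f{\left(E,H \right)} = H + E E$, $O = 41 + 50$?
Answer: $54001$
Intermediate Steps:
$O = 91$
$f{\left(E,H \right)} = H + E^{2}$
$F{\left(B \right)} = -135 + B^{2} - 83 B$ ($F{\left(B \right)} = \left(-23 + B^{2} - 83 B\right) - 112 = -135 + B^{2} - 83 B$)
$F{\left(P \right)} - f{\left(O,123 \right)} = \left(-135 + \left(-212\right)^{2} - -17596\right) - \left(123 + 91^{2}\right) = \left(-135 + 44944 + 17596\right) - \left(123 + 8281\right) = 62405 - 8404 = 54001$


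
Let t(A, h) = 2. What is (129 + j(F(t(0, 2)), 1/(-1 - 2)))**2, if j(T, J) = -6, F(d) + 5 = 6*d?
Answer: 15129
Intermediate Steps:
F(d) = -5 + 6*d
(129 + j(F(t(0, 2)), 1/(-1 - 2)))**2 = (129 - 6)**2 = 123**2 = 15129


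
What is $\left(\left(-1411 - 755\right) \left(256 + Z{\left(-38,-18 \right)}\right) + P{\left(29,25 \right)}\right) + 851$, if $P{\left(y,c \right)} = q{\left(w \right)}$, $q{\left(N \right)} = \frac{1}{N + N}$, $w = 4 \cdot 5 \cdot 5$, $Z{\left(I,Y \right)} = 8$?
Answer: $- \frac{114194599}{200} \approx -5.7097 \cdot 10^{5}$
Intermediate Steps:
$w = 100$ ($w = 20 \cdot 5 = 100$)
$q{\left(N \right)} = \frac{1}{2 N}$
$P{\left(y,c \right)} = \frac{1}{200}$ ($P{\left(y,c \right)} = \frac{1}{2 \cdot 100} = \frac{1}{2} \cdot \frac{1}{100} = \frac{1}{200}$)
$\left(\left(-1411 - 755\right) \left(256 + Z{\left(-38,-18 \right)}\right) + P{\left(29,25 \right)}\right) + 851 = \left(\left(-1411 - 755\right) \left(256 + 8\right) + \frac{1}{200}\right) + 851 = \left(\left(-2166\right) 264 + \frac{1}{200}\right) + 851 = \left(-571824 + \frac{1}{200}\right) + 851 = - \frac{114364799}{200} + 851 = - \frac{114194599}{200}$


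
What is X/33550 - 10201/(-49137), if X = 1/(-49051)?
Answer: 1526126211083/7351167910350 ≈ 0.20760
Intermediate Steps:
X = -1/49051 ≈ -2.0387e-5
X/33550 - 10201/(-49137) = -1/49051/33550 - 10201/(-49137) = -1/49051*1/33550 - 10201*(-1/49137) = -1/1645661050 + 10201/49137 = 1526126211083/7351167910350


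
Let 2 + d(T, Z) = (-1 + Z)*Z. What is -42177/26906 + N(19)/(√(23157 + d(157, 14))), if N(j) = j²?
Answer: -42177/26906 + 361*√2593/7779 ≈ 0.79555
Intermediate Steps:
d(T, Z) = -2 + Z*(-1 + Z) (d(T, Z) = -2 + (-1 + Z)*Z = -2 + Z*(-1 + Z))
-42177/26906 + N(19)/(√(23157 + d(157, 14))) = -42177/26906 + 19²/(√(23157 + (-2 + 14² - 1*14))) = -42177*1/26906 + 361/(√(23157 + (-2 + 196 - 14))) = -42177/26906 + 361/(√(23157 + 180)) = -42177/26906 + 361/(√23337) = -42177/26906 + 361/((3*√2593)) = -42177/26906 + 361*(√2593/7779) = -42177/26906 + 361*√2593/7779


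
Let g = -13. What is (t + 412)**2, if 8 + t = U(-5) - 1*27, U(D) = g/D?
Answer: 3602404/25 ≈ 1.4410e+5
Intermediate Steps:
U(D) = -13/D
t = -162/5 (t = -8 + (-13/(-5) - 1*27) = -8 + (-13*(-1/5) - 27) = -8 + (13/5 - 27) = -8 - 122/5 = -162/5 ≈ -32.400)
(t + 412)**2 = (-162/5 + 412)**2 = (1898/5)**2 = 3602404/25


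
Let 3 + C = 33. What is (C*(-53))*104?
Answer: -165360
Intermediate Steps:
C = 30 (C = -3 + 33 = 30)
(C*(-53))*104 = (30*(-53))*104 = -1590*104 = -165360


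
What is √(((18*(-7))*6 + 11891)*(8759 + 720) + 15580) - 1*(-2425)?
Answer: 2425 + √105564245 ≈ 12699.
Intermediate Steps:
√(((18*(-7))*6 + 11891)*(8759 + 720) + 15580) - 1*(-2425) = √((-126*6 + 11891)*9479 + 15580) + 2425 = √((-756 + 11891)*9479 + 15580) + 2425 = √(11135*9479 + 15580) + 2425 = √(105548665 + 15580) + 2425 = √105564245 + 2425 = 2425 + √105564245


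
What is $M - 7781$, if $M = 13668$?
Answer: $5887$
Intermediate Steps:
$M - 7781 = 13668 - 7781 = 5887$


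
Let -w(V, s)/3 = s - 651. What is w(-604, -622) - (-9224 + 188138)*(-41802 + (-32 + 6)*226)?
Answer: 8530265511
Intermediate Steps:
w(V, s) = 1953 - 3*s (w(V, s) = -3*(s - 651) = -3*(-651 + s) = 1953 - 3*s)
w(-604, -622) - (-9224 + 188138)*(-41802 + (-32 + 6)*226) = (1953 - 3*(-622)) - (-9224 + 188138)*(-41802 + (-32 + 6)*226) = (1953 + 1866) - 178914*(-41802 - 26*226) = 3819 - 178914*(-41802 - 5876) = 3819 - 178914*(-47678) = 3819 - 1*(-8530261692) = 3819 + 8530261692 = 8530265511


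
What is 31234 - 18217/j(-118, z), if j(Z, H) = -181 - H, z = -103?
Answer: 2454469/78 ≈ 31468.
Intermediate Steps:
31234 - 18217/j(-118, z) = 31234 - 18217/(-181 - 1*(-103)) = 31234 - 18217/(-181 + 103) = 31234 - 18217/(-78) = 31234 - 18217*(-1)/78 = 31234 - 1*(-18217/78) = 31234 + 18217/78 = 2454469/78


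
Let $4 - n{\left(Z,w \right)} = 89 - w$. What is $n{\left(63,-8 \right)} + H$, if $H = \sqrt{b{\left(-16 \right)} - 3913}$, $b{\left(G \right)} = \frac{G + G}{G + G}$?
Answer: $-93 + 2 i \sqrt{978} \approx -93.0 + 62.546 i$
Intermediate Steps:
$n{\left(Z,w \right)} = -85 + w$ ($n{\left(Z,w \right)} = 4 - \left(89 - w\right) = 4 + \left(-89 + w\right) = -85 + w$)
$b{\left(G \right)} = 1$ ($b{\left(G \right)} = \frac{2 G}{2 G} = 2 G \frac{1}{2 G} = 1$)
$H = 2 i \sqrt{978}$ ($H = \sqrt{1 - 3913} = \sqrt{-3912} = 2 i \sqrt{978} \approx 62.546 i$)
$n{\left(63,-8 \right)} + H = \left(-85 - 8\right) + 2 i \sqrt{978} = -93 + 2 i \sqrt{978}$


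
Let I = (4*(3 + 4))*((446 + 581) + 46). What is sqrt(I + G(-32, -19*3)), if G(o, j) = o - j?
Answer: 3*sqrt(3341) ≈ 173.40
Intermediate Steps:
I = 30044 (I = (4*7)*(1027 + 46) = 28*1073 = 30044)
sqrt(I + G(-32, -19*3)) = sqrt(30044 + (-32 - (-19)*3)) = sqrt(30044 + (-32 - 1*(-57))) = sqrt(30044 + (-32 + 57)) = sqrt(30044 + 25) = sqrt(30069) = 3*sqrt(3341)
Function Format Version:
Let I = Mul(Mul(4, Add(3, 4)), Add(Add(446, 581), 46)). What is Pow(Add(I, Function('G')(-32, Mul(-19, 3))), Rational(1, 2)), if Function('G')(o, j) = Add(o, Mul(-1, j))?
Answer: Mul(3, Pow(3341, Rational(1, 2))) ≈ 173.40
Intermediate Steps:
I = 30044 (I = Mul(Mul(4, 7), Add(1027, 46)) = Mul(28, 1073) = 30044)
Pow(Add(I, Function('G')(-32, Mul(-19, 3))), Rational(1, 2)) = Pow(Add(30044, Add(-32, Mul(-1, Mul(-19, 3)))), Rational(1, 2)) = Pow(Add(30044, Add(-32, Mul(-1, -57))), Rational(1, 2)) = Pow(Add(30044, Add(-32, 57)), Rational(1, 2)) = Pow(Add(30044, 25), Rational(1, 2)) = Pow(30069, Rational(1, 2)) = Mul(3, Pow(3341, Rational(1, 2)))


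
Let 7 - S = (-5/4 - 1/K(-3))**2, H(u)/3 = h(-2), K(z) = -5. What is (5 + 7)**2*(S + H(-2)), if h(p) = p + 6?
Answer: 64431/25 ≈ 2577.2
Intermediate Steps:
h(p) = 6 + p
H(u) = 12 (H(u) = 3*(6 - 2) = 3*4 = 12)
S = 2359/400 (S = 7 - (-5/4 - 1/(-5))**2 = 7 - (-5*1/4 - 1*(-1/5))**2 = 7 - (-5/4 + 1/5)**2 = 7 - (-21/20)**2 = 7 - 1*441/400 = 7 - 441/400 = 2359/400 ≈ 5.8975)
(5 + 7)**2*(S + H(-2)) = (5 + 7)**2*(2359/400 + 12) = 12**2*(7159/400) = 144*(7159/400) = 64431/25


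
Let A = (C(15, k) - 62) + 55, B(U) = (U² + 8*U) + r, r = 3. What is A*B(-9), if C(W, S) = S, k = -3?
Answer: -120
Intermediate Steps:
B(U) = 3 + U² + 8*U (B(U) = (U² + 8*U) + 3 = 3 + U² + 8*U)
A = -10 (A = (-3 - 62) + 55 = -65 + 55 = -10)
A*B(-9) = -10*(3 + (-9)² + 8*(-9)) = -10*(3 + 81 - 72) = -10*12 = -120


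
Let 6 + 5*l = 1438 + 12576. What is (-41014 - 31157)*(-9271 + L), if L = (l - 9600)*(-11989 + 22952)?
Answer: 26898178683321/5 ≈ 5.3796e+12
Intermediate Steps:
l = 14008/5 (l = -6/5 + (1438 + 12576)/5 = -6/5 + (1/5)*14014 = -6/5 + 14014/5 = 14008/5 ≈ 2801.6)
L = -372654296/5 (L = (14008/5 - 9600)*(-11989 + 22952) = -33992/5*10963 = -372654296/5 ≈ -7.4531e+7)
(-41014 - 31157)*(-9271 + L) = (-41014 - 31157)*(-9271 - 372654296/5) = -72171*(-372700651/5) = 26898178683321/5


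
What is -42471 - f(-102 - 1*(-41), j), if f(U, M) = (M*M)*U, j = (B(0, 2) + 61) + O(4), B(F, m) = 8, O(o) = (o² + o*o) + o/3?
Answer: 5366950/9 ≈ 5.9633e+5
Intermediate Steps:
O(o) = 2*o² + o/3 (O(o) = (o² + o²) + o*(⅓) = 2*o² + o/3)
j = 307/3 (j = (8 + 61) + (⅓)*4*(1 + 6*4) = 69 + (⅓)*4*(1 + 24) = 69 + (⅓)*4*25 = 69 + 100/3 = 307/3 ≈ 102.33)
f(U, M) = U*M² (f(U, M) = M²*U = U*M²)
-42471 - f(-102 - 1*(-41), j) = -42471 - (-102 - 1*(-41))*(307/3)² = -42471 - (-102 + 41)*94249/9 = -42471 - (-61)*94249/9 = -42471 - 1*(-5749189/9) = -42471 + 5749189/9 = 5366950/9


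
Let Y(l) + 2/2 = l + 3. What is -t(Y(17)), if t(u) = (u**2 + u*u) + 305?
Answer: -1027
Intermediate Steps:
Y(l) = 2 + l (Y(l) = -1 + (l + 3) = -1 + (3 + l) = 2 + l)
t(u) = 305 + 2*u**2 (t(u) = (u**2 + u**2) + 305 = 2*u**2 + 305 = 305 + 2*u**2)
-t(Y(17)) = -(305 + 2*(2 + 17)**2) = -(305 + 2*19**2) = -(305 + 2*361) = -(305 + 722) = -1*1027 = -1027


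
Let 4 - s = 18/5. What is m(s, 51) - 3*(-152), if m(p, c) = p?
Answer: 2282/5 ≈ 456.40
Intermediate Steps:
s = ⅖ (s = 4 - 18/5 = ⅖ ≈ 0.40000)
m(s, 51) - 3*(-152) = ⅖ - 3*(-152) = ⅖ + 456 = 2282/5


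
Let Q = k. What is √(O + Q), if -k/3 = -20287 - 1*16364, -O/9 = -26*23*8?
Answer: 9*√1889 ≈ 391.16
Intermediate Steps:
O = 43056 (O = -9*(-26*23)*8 = -(-5382)*8 = -9*(-4784) = 43056)
k = 109953 (k = -3*(-20287 - 1*16364) = -3*(-20287 - 16364) = -3*(-36651) = 109953)
Q = 109953
√(O + Q) = √(43056 + 109953) = √153009 = 9*√1889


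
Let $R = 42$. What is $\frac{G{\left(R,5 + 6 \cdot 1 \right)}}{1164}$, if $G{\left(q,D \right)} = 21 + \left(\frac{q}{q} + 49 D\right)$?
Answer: $\frac{187}{388} \approx 0.48196$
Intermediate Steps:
$G{\left(q,D \right)} = 22 + 49 D$ ($G{\left(q,D \right)} = 21 + \left(1 + 49 D\right) = 22 + 49 D$)
$\frac{G{\left(R,5 + 6 \cdot 1 \right)}}{1164} = \frac{22 + 49 \left(5 + 6 \cdot 1\right)}{1164} = \left(22 + 49 \left(5 + 6\right)\right) \frac{1}{1164} = \left(22 + 49 \cdot 11\right) \frac{1}{1164} = \left(22 + 539\right) \frac{1}{1164} = 561 \cdot \frac{1}{1164} = \frac{187}{388}$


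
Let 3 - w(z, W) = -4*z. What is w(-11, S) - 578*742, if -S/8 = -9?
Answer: -428917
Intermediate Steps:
S = 72 (S = -8*(-9) = 72)
w(z, W) = 3 + 4*z (w(z, W) = 3 - (-4)*z = 3 + 4*z)
w(-11, S) - 578*742 = (3 + 4*(-11)) - 578*742 = (3 - 44) - 428876 = -41 - 428876 = -428917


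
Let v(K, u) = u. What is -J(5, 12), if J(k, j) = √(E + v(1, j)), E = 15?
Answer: -3*√3 ≈ -5.1962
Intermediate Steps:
J(k, j) = √(15 + j)
-J(5, 12) = -√(15 + 12) = -√27 = -3*√3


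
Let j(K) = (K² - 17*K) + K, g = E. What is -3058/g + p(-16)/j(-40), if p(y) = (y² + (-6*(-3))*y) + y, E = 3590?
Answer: -43889/50260 ≈ -0.87324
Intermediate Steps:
g = 3590
j(K) = K² - 16*K
p(y) = y² + 19*y (p(y) = (y² + 18*y) + y = y² + 19*y)
-3058/g + p(-16)/j(-40) = -3058/3590 + (-16*(19 - 16))/((-40*(-16 - 40))) = -3058*1/3590 + (-16*3)/((-40*(-56))) = -1529/1795 - 48/2240 = -1529/1795 - 48*1/2240 = -1529/1795 - 3/140 = -43889/50260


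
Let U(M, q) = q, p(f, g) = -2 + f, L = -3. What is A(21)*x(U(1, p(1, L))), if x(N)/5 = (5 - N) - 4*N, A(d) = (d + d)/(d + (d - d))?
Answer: 100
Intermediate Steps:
A(d) = 2 (A(d) = (2*d)/(d + 0) = (2*d)/d = 2)
x(N) = 25 - 25*N (x(N) = 5*((5 - N) - 4*N) = 5*(5 - 5*N) = 25 - 25*N)
A(21)*x(U(1, p(1, L))) = 2*(25 - 25*(-2 + 1)) = 2*(25 - 25*(-1)) = 2*(25 + 25) = 2*50 = 100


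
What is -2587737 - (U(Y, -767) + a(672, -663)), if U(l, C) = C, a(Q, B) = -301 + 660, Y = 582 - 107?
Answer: -2587329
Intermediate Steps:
Y = 475
a(Q, B) = 359
-2587737 - (U(Y, -767) + a(672, -663)) = -2587737 - (-767 + 359) = -2587737 - 1*(-408) = -2587737 + 408 = -2587329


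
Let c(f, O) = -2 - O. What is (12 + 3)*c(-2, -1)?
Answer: -15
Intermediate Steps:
(12 + 3)*c(-2, -1) = (12 + 3)*(-2 - 1*(-1)) = 15*(-2 + 1) = 15*(-1) = -15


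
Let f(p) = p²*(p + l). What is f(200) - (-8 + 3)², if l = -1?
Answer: 7959975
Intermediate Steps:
f(p) = p²*(-1 + p) (f(p) = p²*(p - 1) = p²*(-1 + p))
f(200) - (-8 + 3)² = 200²*(-1 + 200) - (-8 + 3)² = 40000*199 - 1*(-5)² = 7960000 - 1*25 = 7960000 - 25 = 7959975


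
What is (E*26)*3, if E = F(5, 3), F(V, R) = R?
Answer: 234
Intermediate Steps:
E = 3
(E*26)*3 = (3*26)*3 = 78*3 = 234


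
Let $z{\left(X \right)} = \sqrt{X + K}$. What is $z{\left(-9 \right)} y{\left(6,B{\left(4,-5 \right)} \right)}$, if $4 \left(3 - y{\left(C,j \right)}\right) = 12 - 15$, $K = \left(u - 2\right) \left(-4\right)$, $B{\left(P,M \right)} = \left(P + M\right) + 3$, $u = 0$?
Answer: $\frac{15 i}{4} \approx 3.75 i$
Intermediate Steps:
$B{\left(P,M \right)} = 3 + M + P$ ($B{\left(P,M \right)} = \left(M + P\right) + 3 = 3 + M + P$)
$K = 8$ ($K = \left(0 - 2\right) \left(-4\right) = \left(-2\right) \left(-4\right) = 8$)
$y{\left(C,j \right)} = \frac{15}{4}$ ($y{\left(C,j \right)} = 3 - \frac{12 - 15}{4} = 3 - - \frac{3}{4} = 3 + \frac{3}{4} = \frac{15}{4}$)
$z{\left(X \right)} = \sqrt{8 + X}$ ($z{\left(X \right)} = \sqrt{X + 8} = \sqrt{8 + X}$)
$z{\left(-9 \right)} y{\left(6,B{\left(4,-5 \right)} \right)} = \sqrt{8 - 9} \cdot \frac{15}{4} = \sqrt{-1} \cdot \frac{15}{4} = i \frac{15}{4} = \frac{15 i}{4}$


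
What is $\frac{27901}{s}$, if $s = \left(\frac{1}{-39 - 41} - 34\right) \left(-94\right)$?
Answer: $\frac{1116040}{127887} \approx 8.7268$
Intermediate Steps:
$s = \frac{127887}{40}$ ($s = \left(\frac{1}{-80} - 34\right) \left(-94\right) = \left(- \frac{1}{80} - 34\right) \left(-94\right) = \left(- \frac{2721}{80}\right) \left(-94\right) = \frac{127887}{40} \approx 3197.2$)
$\frac{27901}{s} = \frac{27901}{\frac{127887}{40}} = 27901 \cdot \frac{40}{127887} = \frac{1116040}{127887}$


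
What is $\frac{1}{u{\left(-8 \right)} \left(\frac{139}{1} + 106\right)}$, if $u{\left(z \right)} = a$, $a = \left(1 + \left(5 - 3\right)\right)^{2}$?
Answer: $\frac{1}{2205} \approx 0.00045351$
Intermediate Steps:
$a = 9$ ($a = \left(1 + \left(5 - 3\right)\right)^{2} = \left(1 + 2\right)^{2} = 3^{2} = 9$)
$u{\left(z \right)} = 9$
$\frac{1}{u{\left(-8 \right)} \left(\frac{139}{1} + 106\right)} = \frac{1}{9 \left(\frac{139}{1} + 106\right)} = \frac{1}{9 \left(139 \cdot 1 + 106\right)} = \frac{1}{9 \left(139 + 106\right)} = \frac{1}{9 \cdot 245} = \frac{1}{2205}$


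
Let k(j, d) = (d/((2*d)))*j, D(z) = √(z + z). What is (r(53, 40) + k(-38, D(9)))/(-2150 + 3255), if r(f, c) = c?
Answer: 21/1105 ≈ 0.019005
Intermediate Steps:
D(z) = √2*√z (D(z) = √(2*z) = √2*√z)
k(j, d) = j/2 (k(j, d) = (d*(1/(2*d)))*j = j/2)
(r(53, 40) + k(-38, D(9)))/(-2150 + 3255) = (40 + (½)*(-38))/(-2150 + 3255) = (40 - 19)/1105 = 21*(1/1105) = 21/1105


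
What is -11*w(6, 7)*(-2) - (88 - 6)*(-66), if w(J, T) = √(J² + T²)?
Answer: 5412 + 22*√85 ≈ 5614.8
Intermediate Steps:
-11*w(6, 7)*(-2) - (88 - 6)*(-66) = -11*√(6² + 7²)*(-2) - (88 - 6)*(-66) = -11*√(36 + 49)*(-2) - 82*(-66) = -11*√85*(-2) - 1*(-5412) = 22*√85 + 5412 = 5412 + 22*√85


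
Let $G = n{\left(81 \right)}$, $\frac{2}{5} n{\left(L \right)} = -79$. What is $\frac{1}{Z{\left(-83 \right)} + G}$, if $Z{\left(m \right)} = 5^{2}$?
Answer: $- \frac{2}{345} \approx -0.0057971$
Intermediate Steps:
$Z{\left(m \right)} = 25$
$n{\left(L \right)} = - \frac{395}{2}$ ($n{\left(L \right)} = \frac{5}{2} \left(-79\right) = - \frac{395}{2}$)
$G = - \frac{395}{2} \approx -197.5$
$\frac{1}{Z{\left(-83 \right)} + G} = \frac{1}{25 - \frac{395}{2}} = \frac{1}{- \frac{345}{2}} = - \frac{2}{345}$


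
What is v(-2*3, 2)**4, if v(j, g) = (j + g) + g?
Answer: 16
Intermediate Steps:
v(j, g) = j + 2*g (v(j, g) = (g + j) + g = j + 2*g)
v(-2*3, 2)**4 = (-2*3 + 2*2)**4 = (-6 + 4)**4 = (-2)**4 = 16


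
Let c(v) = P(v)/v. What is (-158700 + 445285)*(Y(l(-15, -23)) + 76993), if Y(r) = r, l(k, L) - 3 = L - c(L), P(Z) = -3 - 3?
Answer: 507362346205/23 ≈ 2.2059e+10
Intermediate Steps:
P(Z) = -6
c(v) = -6/v
l(k, L) = 3 + L + 6/L (l(k, L) = 3 + (L - (-6)/L) = 3 + (L + 6/L) = 3 + L + 6/L)
(-158700 + 445285)*(Y(l(-15, -23)) + 76993) = (-158700 + 445285)*((3 - 23 + 6/(-23)) + 76993) = 286585*((3 - 23 + 6*(-1/23)) + 76993) = 286585*((3 - 23 - 6/23) + 76993) = 286585*(-466/23 + 76993) = 286585*(1770373/23) = 507362346205/23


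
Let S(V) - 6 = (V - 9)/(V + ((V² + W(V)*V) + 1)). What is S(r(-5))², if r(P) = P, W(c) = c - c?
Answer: 256/9 ≈ 28.444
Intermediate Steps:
W(c) = 0
S(V) = 6 + (-9 + V)/(1 + V + V²) (S(V) = 6 + (V - 9)/(V + ((V² + 0*V) + 1)) = 6 + (-9 + V)/(V + ((V² + 0) + 1)) = 6 + (-9 + V)/(V + (V² + 1)) = 6 + (-9 + V)/(V + (1 + V²)) = 6 + (-9 + V)/(1 + V + V²))
S(r(-5))² = ((-3 + 6*(-5)² + 7*(-5))/(1 - 5 + (-5)²))² = ((-3 + 6*25 - 35)/(1 - 5 + 25))² = ((-3 + 150 - 35)/21)² = ((1/21)*112)² = (16/3)² = 256/9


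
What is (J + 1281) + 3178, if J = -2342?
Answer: 2117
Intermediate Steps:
(J + 1281) + 3178 = (-2342 + 1281) + 3178 = -1061 + 3178 = 2117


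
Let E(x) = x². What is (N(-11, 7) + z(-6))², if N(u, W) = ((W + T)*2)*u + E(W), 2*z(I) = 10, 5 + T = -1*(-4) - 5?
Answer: 1024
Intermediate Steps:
T = -6 (T = -5 + (-1*(-4) - 5) = -5 + (4 - 5) = -5 - 1 = -6)
z(I) = 5 (z(I) = (½)*10 = 5)
N(u, W) = W² + u*(-12 + 2*W) (N(u, W) = ((W - 6)*2)*u + W² = ((-6 + W)*2)*u + W² = (-12 + 2*W)*u + W² = u*(-12 + 2*W) + W² = W² + u*(-12 + 2*W))
(N(-11, 7) + z(-6))² = ((7² - 12*(-11) + 2*7*(-11)) + 5)² = ((49 + 132 - 154) + 5)² = (27 + 5)² = 32² = 1024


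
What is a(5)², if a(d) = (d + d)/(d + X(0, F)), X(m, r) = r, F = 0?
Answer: 4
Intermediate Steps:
a(d) = 2 (a(d) = (d + d)/(d + 0) = (2*d)/d = 2)
a(5)² = 2² = 4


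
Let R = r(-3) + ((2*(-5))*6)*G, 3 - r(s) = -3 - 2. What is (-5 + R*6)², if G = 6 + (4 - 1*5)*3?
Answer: 1075369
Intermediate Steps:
r(s) = 8 (r(s) = 3 - (-3 - 2) = 3 - 1*(-5) = 3 + 5 = 8)
G = 3 (G = 6 + (4 - 5)*3 = 6 - 1*3 = 6 - 3 = 3)
R = -172 (R = 8 + ((2*(-5))*6)*3 = 8 - 10*6*3 = 8 - 60*3 = 8 - 180 = -172)
(-5 + R*6)² = (-5 - 172*6)² = (-5 - 1032)² = (-1037)² = 1075369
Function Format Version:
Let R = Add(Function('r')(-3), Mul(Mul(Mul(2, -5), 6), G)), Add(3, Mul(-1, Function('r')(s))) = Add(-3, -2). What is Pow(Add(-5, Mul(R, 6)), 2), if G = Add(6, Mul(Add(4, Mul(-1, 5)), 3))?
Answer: 1075369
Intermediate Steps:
Function('r')(s) = 8 (Function('r')(s) = Add(3, Mul(-1, Add(-3, -2))) = Add(3, Mul(-1, -5)) = Add(3, 5) = 8)
G = 3 (G = Add(6, Mul(Add(4, -5), 3)) = Add(6, Mul(-1, 3)) = Add(6, -3) = 3)
R = -172 (R = Add(8, Mul(Mul(Mul(2, -5), 6), 3)) = Add(8, Mul(Mul(-10, 6), 3)) = Add(8, Mul(-60, 3)) = Add(8, -180) = -172)
Pow(Add(-5, Mul(R, 6)), 2) = Pow(Add(-5, Mul(-172, 6)), 2) = Pow(Add(-5, -1032), 2) = Pow(-1037, 2) = 1075369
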